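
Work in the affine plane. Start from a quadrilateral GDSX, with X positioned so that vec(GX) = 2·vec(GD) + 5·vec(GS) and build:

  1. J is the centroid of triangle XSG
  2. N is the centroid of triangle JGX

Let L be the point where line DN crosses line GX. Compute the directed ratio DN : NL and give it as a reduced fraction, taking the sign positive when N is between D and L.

DN:NL = -47/2

Work in coordinates with G = (0, 0), D = (1, 0), S = (0, 1), X = (2, 5).
1. J is the centroid of triangle XSG ⇒ J = (2/3, 2)
2. N is the centroid of triangle JGX ⇒ N = (8/9, 7/3)
line DN meets GX at L = (42/47, 105/47)
N = D + t·(L−D) with t = 47/45, so DN:NL = 47/45:-2/45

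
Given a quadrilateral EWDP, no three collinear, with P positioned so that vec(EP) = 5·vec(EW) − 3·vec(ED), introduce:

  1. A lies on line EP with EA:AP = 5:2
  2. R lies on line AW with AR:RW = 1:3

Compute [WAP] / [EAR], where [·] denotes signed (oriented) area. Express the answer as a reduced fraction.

Choose coordinates E = (0, 0), W = (1, 0), D = (0, 1), P = (5, -3).
1. A lies on line EP with EA:AP = 5:2 ⇒ A = (25/7, -15/7)
2. R lies on line AW with AR:RW = 1:3 ⇒ R = (41/14, -45/28)
2·[WAP] = 6/7, 2·[EAR] = 15/28
[WAP]:[EAR] = 6/7:15/28 = 8/5

[WAP]:[EAR] = 8/5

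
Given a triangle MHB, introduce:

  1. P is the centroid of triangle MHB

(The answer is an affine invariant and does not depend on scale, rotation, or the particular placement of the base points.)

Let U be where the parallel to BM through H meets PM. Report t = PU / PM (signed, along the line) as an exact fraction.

t = -2

Work in coordinates with M = (0, 0), H = (1, 0), B = (0, 1).
1. P is the centroid of triangle MHB ⇒ P = (1/3, 1/3)
through H parallel to BM: direction (0, -1); meets PM at U = (1, 1)
U = P + t·(M−P) with t = -2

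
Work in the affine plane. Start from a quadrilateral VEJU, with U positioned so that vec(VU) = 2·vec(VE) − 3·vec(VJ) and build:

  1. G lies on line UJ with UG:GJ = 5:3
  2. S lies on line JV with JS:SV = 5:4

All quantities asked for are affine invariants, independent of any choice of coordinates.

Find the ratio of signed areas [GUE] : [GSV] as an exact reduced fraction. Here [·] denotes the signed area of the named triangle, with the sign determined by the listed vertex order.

Choose coordinates V = (0, 0), E = (1, 0), J = (0, 1), U = (2, -3).
1. G lies on line UJ with UG:GJ = 5:3 ⇒ G = (3/4, -1/2)
2. S lies on line JV with JS:SV = 5:4 ⇒ S = (0, 4/9)
2·[GUE] = 5/4, 2·[GSV] = 1/3
[GUE]:[GSV] = 5/4:1/3 = 15/4

[GUE]:[GSV] = 15/4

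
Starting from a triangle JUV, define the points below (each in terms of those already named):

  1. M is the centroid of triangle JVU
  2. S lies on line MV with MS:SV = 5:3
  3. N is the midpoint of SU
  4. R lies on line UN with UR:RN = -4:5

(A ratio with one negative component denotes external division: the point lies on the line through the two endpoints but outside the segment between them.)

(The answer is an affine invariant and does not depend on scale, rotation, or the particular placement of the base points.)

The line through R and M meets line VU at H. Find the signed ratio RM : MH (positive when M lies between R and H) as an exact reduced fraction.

RM:MH = -7/4

Assign J = (0, 0), U = (1, 0), V = (0, 1) — the answer is frame-independent, so this choice is without loss of generality.
1. M is the centroid of triangle JVU ⇒ M = (1/3, 1/3)
2. S lies on line MV with MS:SV = 5:3 ⇒ S = (1/8, 3/4)
3. N is the midpoint of SU ⇒ N = (9/16, 3/8)
4. R lies on line UN with UR:RN = -4:5 ⇒ R = (11/4, -3/2)
line RM meets VU at H = (12/7, -5/7)
M = R + t·(H−R) with t = 7/3, so RM:MH = 7/3:-4/3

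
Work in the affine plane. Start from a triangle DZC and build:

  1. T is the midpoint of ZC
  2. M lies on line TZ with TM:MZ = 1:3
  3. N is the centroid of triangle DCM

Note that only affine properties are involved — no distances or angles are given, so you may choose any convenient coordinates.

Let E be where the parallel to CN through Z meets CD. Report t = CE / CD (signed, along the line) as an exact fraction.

Set D = (0, 0), Z = (1, 0), C = (0, 1); any affine frame gives the same invariant.
1. T is the midpoint of ZC ⇒ T = (1/2, 1/2)
2. M lies on line TZ with TM:MZ = 1:3 ⇒ M = (5/8, 3/8)
3. N is the centroid of triangle DCM ⇒ N = (5/24, 11/24)
through Z parallel to CN: direction (5/24, -13/24); meets CD at E = (0, 13/5)
E = C + t·(D−C) with t = -8/5

t = -8/5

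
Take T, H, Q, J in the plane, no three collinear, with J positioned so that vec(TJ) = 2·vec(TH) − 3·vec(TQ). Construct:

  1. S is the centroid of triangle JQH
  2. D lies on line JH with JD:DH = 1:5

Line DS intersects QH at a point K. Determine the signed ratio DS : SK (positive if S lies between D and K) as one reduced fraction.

Choose coordinates T = (0, 0), H = (1, 0), Q = (0, 1), J = (2, -3).
1. S is the centroid of triangle JQH ⇒ S = (1, -2/3)
2. D lies on line JH with JD:DH = 1:5 ⇒ D = (11/6, -5/2)
line DS meets QH at K = (4/9, 5/9)
S = D + t·(K−D) with t = 3/5, so DS:SK = 3/5:2/5

DS:SK = 3/2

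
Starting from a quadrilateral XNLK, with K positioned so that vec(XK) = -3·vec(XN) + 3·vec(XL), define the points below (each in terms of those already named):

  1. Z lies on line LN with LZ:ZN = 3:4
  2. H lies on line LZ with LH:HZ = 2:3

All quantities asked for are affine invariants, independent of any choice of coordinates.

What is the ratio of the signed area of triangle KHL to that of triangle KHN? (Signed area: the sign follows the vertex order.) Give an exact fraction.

Choose coordinates X = (0, 0), N = (1, 0), L = (0, 1), K = (-3, 3).
1. Z lies on line LN with LZ:ZN = 3:4 ⇒ Z = (3/7, 4/7)
2. H lies on line LZ with LH:HZ = 2:3 ⇒ H = (6/35, 29/35)
2·[KHL] = 6/35, 2·[KHN] = -29/35
[KHL]:[KHN] = 6/35:-29/35 = -6/29

[KHL]:[KHN] = -6/29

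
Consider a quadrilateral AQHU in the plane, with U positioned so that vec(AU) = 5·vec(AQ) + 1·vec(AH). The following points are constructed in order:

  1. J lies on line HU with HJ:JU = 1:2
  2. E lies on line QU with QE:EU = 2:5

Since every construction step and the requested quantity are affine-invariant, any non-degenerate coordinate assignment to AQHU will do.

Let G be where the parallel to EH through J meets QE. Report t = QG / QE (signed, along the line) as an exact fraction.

Set A = (0, 0), Q = (1, 0), H = (0, 1), U = (5, 1); any affine frame gives the same invariant.
1. J lies on line HU with HJ:JU = 1:2 ⇒ J = (5/3, 1)
2. E lies on line QU with QE:EU = 2:5 ⇒ E = (15/7, 2/7)
through J parallel to EH: direction (-15/7, 5/7); meets QE at G = (65/21, 11/21)
G = Q + t·(E−Q) with t = 11/6

t = 11/6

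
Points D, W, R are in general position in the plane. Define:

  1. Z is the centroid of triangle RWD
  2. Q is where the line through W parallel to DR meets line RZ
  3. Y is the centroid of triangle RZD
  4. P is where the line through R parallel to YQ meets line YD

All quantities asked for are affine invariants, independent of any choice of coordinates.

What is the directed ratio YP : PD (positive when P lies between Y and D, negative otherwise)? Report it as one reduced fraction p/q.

Set D = (0, 0), W = (1, 0), R = (0, 1); any affine frame gives the same invariant.
1. Z is the centroid of triangle RWD ⇒ Z = (1/3, 1/3)
2. Q is where the line through W parallel to DR meets line RZ ⇒ Q = (1, -1)
3. Y is the centroid of triangle RZD ⇒ Y = (1/9, 4/9)
4. P is where the line through R parallel to YQ meets line YD ⇒ P = (8/45, 32/45)
P = Y + t·(D−Y) with t = -3/5, so YP:PD = t:(1−t) = -3/5:8/5

YP:PD = -3/8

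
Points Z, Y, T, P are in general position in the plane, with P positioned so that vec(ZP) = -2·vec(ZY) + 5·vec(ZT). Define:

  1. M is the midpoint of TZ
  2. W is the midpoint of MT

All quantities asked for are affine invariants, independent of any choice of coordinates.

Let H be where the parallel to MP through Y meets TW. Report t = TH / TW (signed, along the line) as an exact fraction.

Work in coordinates with Z = (0, 0), Y = (1, 0), T = (0, 1), P = (-2, 5).
1. M is the midpoint of TZ ⇒ M = (0, 1/2)
2. W is the midpoint of MT ⇒ W = (0, 3/4)
through Y parallel to MP: direction (-2, 9/2); meets TW at H = (0, 9/4)
H = T + t·(W−T) with t = -5

t = -5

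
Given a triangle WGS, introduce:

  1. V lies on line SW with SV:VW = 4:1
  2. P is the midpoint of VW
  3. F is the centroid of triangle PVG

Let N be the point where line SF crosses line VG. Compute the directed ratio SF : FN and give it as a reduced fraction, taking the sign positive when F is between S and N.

SF:FN = -25

Set W = (0, 0), G = (1, 0), S = (0, 1); any affine frame gives the same invariant.
1. V lies on line SW with SV:VW = 4:1 ⇒ V = (0, 1/5)
2. P is the midpoint of VW ⇒ P = (0, 1/10)
3. F is the centroid of triangle PVG ⇒ F = (1/3, 1/10)
line SF meets VG at N = (8/25, 17/125)
F = S + t·(N−S) with t = 25/24, so SF:FN = 25/24:-1/24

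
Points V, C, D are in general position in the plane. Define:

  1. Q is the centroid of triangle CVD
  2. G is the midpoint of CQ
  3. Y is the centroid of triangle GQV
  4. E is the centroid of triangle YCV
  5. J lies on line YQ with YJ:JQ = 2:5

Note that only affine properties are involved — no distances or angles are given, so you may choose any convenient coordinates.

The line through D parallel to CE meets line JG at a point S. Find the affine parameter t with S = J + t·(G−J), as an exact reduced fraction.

t = -158/3

Choose coordinates V = (0, 0), C = (1, 0), D = (0, 1).
1. Q is the centroid of triangle CVD ⇒ Q = (1/3, 1/3)
2. G is the midpoint of CQ ⇒ G = (2/3, 1/6)
3. Y is the centroid of triangle GQV ⇒ Y = (1/3, 1/6)
4. E is the centroid of triangle YCV ⇒ E = (4/9, 1/18)
5. J lies on line YQ with YJ:JQ = 2:5 ⇒ J = (1/3, 3/14)
through D parallel to CE: direction (-5/9, 1/18); meets JG at S = (-155/9, 49/18)
S = J + t·(G−J) with t = -158/3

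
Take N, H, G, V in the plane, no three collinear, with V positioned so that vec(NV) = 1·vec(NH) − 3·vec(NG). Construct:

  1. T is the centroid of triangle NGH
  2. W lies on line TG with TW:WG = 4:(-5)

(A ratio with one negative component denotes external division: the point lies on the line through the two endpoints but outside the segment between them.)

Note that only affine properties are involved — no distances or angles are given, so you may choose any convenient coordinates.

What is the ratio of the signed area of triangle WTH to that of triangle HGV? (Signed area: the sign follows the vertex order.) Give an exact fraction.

Assign N = (0, 0), H = (1, 0), G = (0, 1), V = (1, -3) — the answer is frame-independent, so this choice is without loss of generality.
1. T is the centroid of triangle NGH ⇒ T = (1/3, 1/3)
2. W lies on line TG with TW:WG = 4:(-5) ⇒ W = (5/3, -7/3)
2·[WTH] = -4/3, 2·[HGV] = 3
[WTH]:[HGV] = -4/3:3 = -4/9

[WTH]:[HGV] = -4/9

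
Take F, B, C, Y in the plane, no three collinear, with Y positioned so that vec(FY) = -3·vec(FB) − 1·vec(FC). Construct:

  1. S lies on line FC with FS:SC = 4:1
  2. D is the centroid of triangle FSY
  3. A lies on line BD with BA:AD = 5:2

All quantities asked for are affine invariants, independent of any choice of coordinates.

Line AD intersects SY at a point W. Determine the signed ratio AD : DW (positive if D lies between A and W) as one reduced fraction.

Work in coordinates with F = (0, 0), B = (1, 0), C = (0, 1), Y = (-3, -1).
1. S lies on line FC with FS:SC = 4:1 ⇒ S = (0, 4/5)
2. D is the centroid of triangle FSY ⇒ D = (-1, -1/15)
3. A lies on line BD with BA:AD = 5:2 ⇒ A = (-3/7, -1/21)
line AD meets SY at W = (-25/17, -7/85)
D = A + t·(W−A) with t = 17/31, so AD:DW = 17/31:14/31

AD:DW = 17/14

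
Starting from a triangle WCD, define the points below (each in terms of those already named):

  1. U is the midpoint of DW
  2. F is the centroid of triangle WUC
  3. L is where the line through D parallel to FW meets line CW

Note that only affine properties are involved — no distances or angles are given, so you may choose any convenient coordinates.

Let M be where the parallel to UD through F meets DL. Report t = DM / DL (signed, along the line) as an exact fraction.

t = -1/6

Work in coordinates with W = (0, 0), C = (1, 0), D = (0, 1).
1. U is the midpoint of DW ⇒ U = (0, 1/2)
2. F is the centroid of triangle WUC ⇒ F = (1/3, 1/6)
3. L is where the line through D parallel to FW meets line CW ⇒ L = (-2, 0)
through F parallel to UD: direction (0, 1/2); meets DL at M = (1/3, 7/6)
M = D + t·(L−D) with t = -1/6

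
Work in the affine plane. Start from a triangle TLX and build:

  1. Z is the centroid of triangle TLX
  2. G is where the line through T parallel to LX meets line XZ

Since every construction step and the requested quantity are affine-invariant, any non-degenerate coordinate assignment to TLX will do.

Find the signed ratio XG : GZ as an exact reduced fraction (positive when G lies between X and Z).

Choose coordinates T = (0, 0), L = (1, 0), X = (0, 1).
1. Z is the centroid of triangle TLX ⇒ Z = (1/3, 1/3)
2. G is where the line through T parallel to LX meets line XZ ⇒ G = (1, -1)
G = X + t·(Z−X) with t = 3, so XG:GZ = t:(1−t) = 3:-2

XG:GZ = -3/2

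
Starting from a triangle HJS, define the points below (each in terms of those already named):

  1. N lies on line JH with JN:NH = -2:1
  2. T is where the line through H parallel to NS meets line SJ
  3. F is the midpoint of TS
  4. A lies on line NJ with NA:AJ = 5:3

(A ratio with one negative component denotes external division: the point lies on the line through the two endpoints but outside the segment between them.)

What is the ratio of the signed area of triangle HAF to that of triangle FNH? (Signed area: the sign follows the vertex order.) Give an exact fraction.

[HAF]:[FNH] = 1/4

Set H = (0, 0), J = (1, 0), S = (0, 1); any affine frame gives the same invariant.
1. N lies on line JH with JN:NH = -2:1 ⇒ N = (-1, 0)
2. T is where the line through H parallel to NS meets line SJ ⇒ T = (1/2, 1/2)
3. F is the midpoint of TS ⇒ F = (1/4, 3/4)
4. A lies on line NJ with NA:AJ = 5:3 ⇒ A = (1/4, 0)
2·[HAF] = 3/16, 2·[FNH] = 3/4
[HAF]:[FNH] = 3/16:3/4 = 1/4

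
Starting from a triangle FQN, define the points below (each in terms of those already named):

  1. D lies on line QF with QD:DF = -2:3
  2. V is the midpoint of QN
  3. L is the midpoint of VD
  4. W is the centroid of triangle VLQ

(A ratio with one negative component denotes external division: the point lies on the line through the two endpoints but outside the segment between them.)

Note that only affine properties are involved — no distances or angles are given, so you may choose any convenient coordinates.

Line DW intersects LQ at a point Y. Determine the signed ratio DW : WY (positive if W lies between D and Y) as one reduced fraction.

Set F = (0, 0), Q = (1, 0), N = (0, 1); any affine frame gives the same invariant.
1. D lies on line QF with QD:DF = -2:3 ⇒ D = (3, 0)
2. V is the midpoint of QN ⇒ V = (1/2, 1/2)
3. L is the midpoint of VD ⇒ L = (7/4, 1/4)
4. W is the centroid of triangle VLQ ⇒ W = (13/12, 1/4)
line DW meets LQ at Y = (25/16, 3/16)
W = D + t·(Y−D) with t = 4/3, so DW:WY = 4/3:-1/3

DW:WY = -4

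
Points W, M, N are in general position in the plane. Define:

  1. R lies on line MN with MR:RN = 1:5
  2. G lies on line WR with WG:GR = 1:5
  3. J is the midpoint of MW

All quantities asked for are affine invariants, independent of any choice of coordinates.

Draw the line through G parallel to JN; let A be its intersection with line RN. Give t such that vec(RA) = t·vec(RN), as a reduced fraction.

Work in coordinates with W = (0, 0), M = (1, 0), N = (0, 1).
1. R lies on line MN with MR:RN = 1:5 ⇒ R = (5/6, 1/6)
2. G lies on line WR with WG:GR = 1:5 ⇒ G = (5/36, 1/36)
3. J is the midpoint of MW ⇒ J = (1/2, 0)
through G parallel to JN: direction (-1/2, 1); meets RN at A = (-25/36, 61/36)
A = R + t·(N−R) with t = 11/6

t = 11/6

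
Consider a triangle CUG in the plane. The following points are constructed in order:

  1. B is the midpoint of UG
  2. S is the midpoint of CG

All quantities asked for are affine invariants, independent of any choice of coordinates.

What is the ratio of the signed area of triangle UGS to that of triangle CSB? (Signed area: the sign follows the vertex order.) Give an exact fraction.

Choose coordinates C = (0, 0), U = (1, 0), G = (0, 1).
1. B is the midpoint of UG ⇒ B = (1/2, 1/2)
2. S is the midpoint of CG ⇒ S = (0, 1/2)
2·[UGS] = 1/2, 2·[CSB] = -1/4
[UGS]:[CSB] = 1/2:-1/4 = -2

[UGS]:[CSB] = -2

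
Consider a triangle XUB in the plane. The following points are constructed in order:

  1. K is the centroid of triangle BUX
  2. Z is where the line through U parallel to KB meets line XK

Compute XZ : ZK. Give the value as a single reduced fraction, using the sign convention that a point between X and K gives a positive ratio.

XZ:ZK = -2

Work in coordinates with X = (0, 0), U = (1, 0), B = (0, 1).
1. K is the centroid of triangle BUX ⇒ K = (1/3, 1/3)
2. Z is where the line through U parallel to KB meets line XK ⇒ Z = (2/3, 2/3)
Z = X + t·(K−X) with t = 2, so XZ:ZK = t:(1−t) = 2:-1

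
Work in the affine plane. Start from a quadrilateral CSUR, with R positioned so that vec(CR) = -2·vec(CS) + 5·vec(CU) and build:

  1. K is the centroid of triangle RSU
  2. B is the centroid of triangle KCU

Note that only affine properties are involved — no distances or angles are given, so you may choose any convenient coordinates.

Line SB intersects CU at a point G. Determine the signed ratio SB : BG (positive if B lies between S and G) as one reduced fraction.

Assign C = (0, 0), S = (1, 0), U = (0, 1), R = (-2, 5) — the answer is frame-independent, so this choice is without loss of generality.
1. K is the centroid of triangle RSU ⇒ K = (-1/3, 2)
2. B is the centroid of triangle KCU ⇒ B = (-1/9, 1)
line SB meets CU at G = (0, 9/10)
B = S + t·(G−S) with t = 10/9, so SB:BG = 10/9:-1/9

SB:BG = -10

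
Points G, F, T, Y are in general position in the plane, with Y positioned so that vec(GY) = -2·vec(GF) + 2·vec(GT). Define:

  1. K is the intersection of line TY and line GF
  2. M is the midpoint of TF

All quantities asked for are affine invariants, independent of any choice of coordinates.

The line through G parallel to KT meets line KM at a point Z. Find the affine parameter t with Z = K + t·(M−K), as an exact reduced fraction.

Set G = (0, 0), F = (1, 0), T = (0, 1), Y = (-2, 2); any affine frame gives the same invariant.
1. K is the intersection of line TY and line GF ⇒ K = (2, 0)
2. M is the midpoint of TF ⇒ M = (1/2, 1/2)
through G parallel to KT: direction (-2, 1); meets KM at Z = (-4, 2)
Z = K + t·(M−K) with t = 4

t = 4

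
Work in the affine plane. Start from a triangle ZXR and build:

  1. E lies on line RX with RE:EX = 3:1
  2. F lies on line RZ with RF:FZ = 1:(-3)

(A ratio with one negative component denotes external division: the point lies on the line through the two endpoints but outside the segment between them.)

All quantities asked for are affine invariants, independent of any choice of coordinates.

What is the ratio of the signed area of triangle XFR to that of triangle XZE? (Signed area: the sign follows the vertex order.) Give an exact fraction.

Choose coordinates Z = (0, 0), X = (1, 0), R = (0, 1).
1. E lies on line RX with RE:EX = 3:1 ⇒ E = (3/4, 1/4)
2. F lies on line RZ with RF:FZ = 1:(-3) ⇒ F = (0, 3/2)
2·[XFR] = 1/2, 2·[XZE] = -1/4
[XFR]:[XZE] = 1/2:-1/4 = -2

[XFR]:[XZE] = -2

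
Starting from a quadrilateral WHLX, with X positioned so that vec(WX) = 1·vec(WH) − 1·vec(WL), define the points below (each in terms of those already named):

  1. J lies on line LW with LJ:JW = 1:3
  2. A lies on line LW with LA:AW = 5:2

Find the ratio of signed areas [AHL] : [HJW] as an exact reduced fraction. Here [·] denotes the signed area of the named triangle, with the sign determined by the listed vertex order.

Choose coordinates W = (0, 0), H = (1, 0), L = (0, 1), X = (1, -1).
1. J lies on line LW with LJ:JW = 1:3 ⇒ J = (0, 3/4)
2. A lies on line LW with LA:AW = 5:2 ⇒ A = (0, 2/7)
2·[AHL] = 5/7, 2·[HJW] = 3/4
[AHL]:[HJW] = 5/7:3/4 = 20/21

[AHL]:[HJW] = 20/21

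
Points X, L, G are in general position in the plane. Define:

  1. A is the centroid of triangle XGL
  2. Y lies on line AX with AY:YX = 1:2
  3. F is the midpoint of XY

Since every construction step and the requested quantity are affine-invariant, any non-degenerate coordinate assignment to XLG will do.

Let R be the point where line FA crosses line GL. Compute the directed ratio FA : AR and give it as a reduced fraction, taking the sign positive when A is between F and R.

FA:AR = 4/3

Assign X = (0, 0), L = (1, 0), G = (0, 1) — the answer is frame-independent, so this choice is without loss of generality.
1. A is the centroid of triangle XGL ⇒ A = (1/3, 1/3)
2. Y lies on line AX with AY:YX = 1:2 ⇒ Y = (2/9, 2/9)
3. F is the midpoint of XY ⇒ F = (1/9, 1/9)
line FA meets GL at R = (1/2, 1/2)
A = F + t·(R−F) with t = 4/7, so FA:AR = 4/7:3/7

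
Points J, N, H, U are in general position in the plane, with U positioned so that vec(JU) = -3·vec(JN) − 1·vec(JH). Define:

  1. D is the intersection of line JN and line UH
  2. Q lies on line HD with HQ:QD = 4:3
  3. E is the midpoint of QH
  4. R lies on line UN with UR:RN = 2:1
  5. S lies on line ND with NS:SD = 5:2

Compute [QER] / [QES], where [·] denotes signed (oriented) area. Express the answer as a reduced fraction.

[QER]:[QES] = 7/3

Work in coordinates with J = (0, 0), N = (1, 0), H = (0, 1), U = (-3, -1).
1. D is the intersection of line JN and line UH ⇒ D = (-3/2, 0)
2. Q lies on line HD with HQ:QD = 4:3 ⇒ Q = (-6/7, 3/7)
3. E is the midpoint of QH ⇒ E = (-3/7, 5/7)
4. R lies on line UN with UR:RN = 2:1 ⇒ R = (-1/3, -1/3)
5. S lies on line ND with NS:SD = 5:2 ⇒ S = (-11/14, 0)
2·[QER] = -10/21, 2·[QES] = -10/49
[QER]:[QES] = -10/21:-10/49 = 7/3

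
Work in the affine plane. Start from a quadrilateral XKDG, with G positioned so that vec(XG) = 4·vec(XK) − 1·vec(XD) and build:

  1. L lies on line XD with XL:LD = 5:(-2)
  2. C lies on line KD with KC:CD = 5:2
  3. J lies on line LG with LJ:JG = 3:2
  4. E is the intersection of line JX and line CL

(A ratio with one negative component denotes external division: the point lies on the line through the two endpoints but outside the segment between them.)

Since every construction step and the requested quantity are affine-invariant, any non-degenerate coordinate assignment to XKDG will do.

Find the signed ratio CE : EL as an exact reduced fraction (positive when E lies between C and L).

Choose coordinates X = (0, 0), K = (1, 0), D = (0, 1), G = (4, -1).
1. L lies on line XD with XL:LD = 5:(-2) ⇒ L = (0, 5/3)
2. C lies on line KD with KC:CD = 5:2 ⇒ C = (2/7, 5/7)
3. J lies on line LG with LJ:JG = 3:2 ⇒ J = (12/5, 1/15)
4. E is the intersection of line JX and line CL ⇒ E = (60/121, 5/363)
E = C + t·(L−C) with t = -89/121, so CE:EL = t:(1−t) = -89/121:210/121

CE:EL = -89/210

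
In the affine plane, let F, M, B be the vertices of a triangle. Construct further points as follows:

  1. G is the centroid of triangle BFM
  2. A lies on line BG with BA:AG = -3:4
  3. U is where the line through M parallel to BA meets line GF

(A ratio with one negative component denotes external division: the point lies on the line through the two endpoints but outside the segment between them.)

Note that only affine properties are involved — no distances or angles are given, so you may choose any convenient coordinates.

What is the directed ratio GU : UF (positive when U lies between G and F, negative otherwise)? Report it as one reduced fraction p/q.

Assign F = (0, 0), M = (1, 0), B = (0, 1) — the answer is frame-independent, so this choice is without loss of generality.
1. G is the centroid of triangle BFM ⇒ G = (1/3, 1/3)
2. A lies on line BG with BA:AG = -3:4 ⇒ A = (-1, 3)
3. U is where the line through M parallel to BA meets line GF ⇒ U = (2/3, 2/3)
U = G + t·(F−G) with t = -1, so GU:UF = t:(1−t) = -1:2

GU:UF = -1/2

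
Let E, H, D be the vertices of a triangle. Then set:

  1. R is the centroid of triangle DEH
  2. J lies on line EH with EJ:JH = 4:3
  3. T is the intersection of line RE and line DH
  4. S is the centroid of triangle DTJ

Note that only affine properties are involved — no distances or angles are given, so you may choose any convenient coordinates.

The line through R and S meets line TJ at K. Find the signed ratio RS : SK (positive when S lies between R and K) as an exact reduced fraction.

RS:SK = 1/3

Assign E = (0, 0), H = (1, 0), D = (0, 1) — the answer is frame-independent, so this choice is without loss of generality.
1. R is the centroid of triangle DEH ⇒ R = (1/3, 1/3)
2. J lies on line EH with EJ:JH = 4:3 ⇒ J = (4/7, 0)
3. T is the intersection of line RE and line DH ⇒ T = (1/2, 1/2)
4. S is the centroid of triangle DTJ ⇒ S = (5/14, 1/2)
line RS meets TJ at K = (3/7, 1)
S = R + t·(K−R) with t = 1/4, so RS:SK = 1/4:3/4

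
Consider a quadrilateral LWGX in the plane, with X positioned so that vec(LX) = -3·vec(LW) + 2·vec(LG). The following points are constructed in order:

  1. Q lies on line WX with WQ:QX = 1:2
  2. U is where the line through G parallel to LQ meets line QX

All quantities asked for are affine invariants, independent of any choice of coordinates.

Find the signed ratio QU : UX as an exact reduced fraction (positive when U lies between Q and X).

Assign L = (0, 0), W = (1, 0), G = (0, 1), X = (-3, 2) — the answer is frame-independent, so this choice is without loss of generality.
1. Q lies on line WX with WQ:QX = 1:2 ⇒ Q = (-1/3, 2/3)
2. U is where the line through G parallel to LQ meets line QX ⇒ U = (1/3, 1/3)
U = Q + t·(X−Q) with t = -1/4, so QU:UX = t:(1−t) = -1/4:5/4

QU:UX = -1/5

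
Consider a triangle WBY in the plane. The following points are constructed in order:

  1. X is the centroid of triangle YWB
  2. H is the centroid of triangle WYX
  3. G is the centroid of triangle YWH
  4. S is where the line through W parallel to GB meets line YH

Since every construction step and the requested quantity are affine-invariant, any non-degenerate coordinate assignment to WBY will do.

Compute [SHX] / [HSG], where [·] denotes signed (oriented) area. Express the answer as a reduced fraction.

[SHX]:[HSG] = 3

Set W = (0, 0), B = (1, 0), Y = (0, 1); any affine frame gives the same invariant.
1. X is the centroid of triangle YWB ⇒ X = (1/3, 1/3)
2. H is the centroid of triangle WYX ⇒ H = (1/9, 4/9)
3. G is the centroid of triangle YWH ⇒ G = (1/27, 13/27)
4. S is where the line through W parallel to GB meets line YH ⇒ S = (2/9, -1/9)
2·[SHX] = -1/9, 2·[HSG] = -1/27
[SHX]:[HSG] = -1/9:-1/27 = 3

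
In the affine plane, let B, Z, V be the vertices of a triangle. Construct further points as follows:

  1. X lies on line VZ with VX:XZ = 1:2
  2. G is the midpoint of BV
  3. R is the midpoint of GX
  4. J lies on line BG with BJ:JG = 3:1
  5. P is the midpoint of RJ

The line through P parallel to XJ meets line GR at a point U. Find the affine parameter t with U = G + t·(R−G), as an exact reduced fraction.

t = 3/2

Choose coordinates B = (0, 0), Z = (1, 0), V = (0, 1).
1. X lies on line VZ with VX:XZ = 1:2 ⇒ X = (1/3, 2/3)
2. G is the midpoint of BV ⇒ G = (0, 1/2)
3. R is the midpoint of GX ⇒ R = (1/6, 7/12)
4. J lies on line BG with BJ:JG = 3:1 ⇒ J = (0, 3/8)
5. P is the midpoint of RJ ⇒ P = (1/12, 23/48)
through P parallel to XJ: direction (-1/3, -7/24); meets GR at U = (1/4, 5/8)
U = G + t·(R−G) with t = 3/2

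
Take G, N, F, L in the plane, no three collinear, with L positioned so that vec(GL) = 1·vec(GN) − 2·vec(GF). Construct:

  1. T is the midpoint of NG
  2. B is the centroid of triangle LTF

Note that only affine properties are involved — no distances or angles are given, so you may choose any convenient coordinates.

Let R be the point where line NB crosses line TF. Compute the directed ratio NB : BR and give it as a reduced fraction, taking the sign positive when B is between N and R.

NB:BR = -4

Work in coordinates with G = (0, 0), N = (1, 0), F = (0, 1), L = (1, -2).
1. T is the midpoint of NG ⇒ T = (1/2, 0)
2. B is the centroid of triangle LTF ⇒ B = (1/2, -1/3)
line NB meets TF at R = (5/8, -1/4)
B = N + t·(R−N) with t = 4/3, so NB:BR = 4/3:-1/3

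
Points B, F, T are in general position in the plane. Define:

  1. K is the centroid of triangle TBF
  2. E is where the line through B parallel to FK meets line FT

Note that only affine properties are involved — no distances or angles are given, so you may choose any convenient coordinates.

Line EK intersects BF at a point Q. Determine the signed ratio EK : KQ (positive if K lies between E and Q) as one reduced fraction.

Work in coordinates with B = (0, 0), F = (1, 0), T = (0, 1).
1. K is the centroid of triangle TBF ⇒ K = (1/3, 1/3)
2. E is where the line through B parallel to FK meets line FT ⇒ E = (2, -1)
line EK meets BF at Q = (3/4, 0)
K = E + t·(Q−E) with t = 4/3, so EK:KQ = 4/3:-1/3

EK:KQ = -4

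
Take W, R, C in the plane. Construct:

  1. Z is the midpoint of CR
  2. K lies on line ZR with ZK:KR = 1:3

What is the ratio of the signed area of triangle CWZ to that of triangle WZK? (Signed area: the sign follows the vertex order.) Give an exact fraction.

Choose coordinates W = (0, 0), R = (1, 0), C = (0, 1).
1. Z is the midpoint of CR ⇒ Z = (1/2, 1/2)
2. K lies on line ZR with ZK:KR = 1:3 ⇒ K = (5/8, 3/8)
2·[CWZ] = 1/2, 2·[WZK] = -1/8
[CWZ]:[WZK] = 1/2:-1/8 = -4

[CWZ]:[WZK] = -4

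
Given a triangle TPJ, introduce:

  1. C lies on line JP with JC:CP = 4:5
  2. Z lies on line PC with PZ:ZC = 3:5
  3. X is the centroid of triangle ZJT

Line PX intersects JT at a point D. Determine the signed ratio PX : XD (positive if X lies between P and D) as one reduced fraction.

PX:XD = 53/19

Choose coordinates T = (0, 0), P = (1, 0), J = (0, 1).
1. C lies on line JP with JC:CP = 4:5 ⇒ C = (4/9, 5/9)
2. Z lies on line PC with PZ:ZC = 3:5 ⇒ Z = (19/24, 5/24)
3. X is the centroid of triangle ZJT ⇒ X = (19/72, 29/72)
line PX meets JT at D = (0, 29/53)
X = P + t·(D−P) with t = 53/72, so PX:XD = 53/72:19/72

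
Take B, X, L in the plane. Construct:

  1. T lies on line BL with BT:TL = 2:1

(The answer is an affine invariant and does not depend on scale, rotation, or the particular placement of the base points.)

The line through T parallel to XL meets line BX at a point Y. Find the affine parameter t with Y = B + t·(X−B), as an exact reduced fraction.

t = 2/3

Set B = (0, 0), X = (1, 0), L = (0, 1); any affine frame gives the same invariant.
1. T lies on line BL with BT:TL = 2:1 ⇒ T = (0, 2/3)
through T parallel to XL: direction (-1, 1); meets BX at Y = (2/3, 0)
Y = B + t·(X−B) with t = 2/3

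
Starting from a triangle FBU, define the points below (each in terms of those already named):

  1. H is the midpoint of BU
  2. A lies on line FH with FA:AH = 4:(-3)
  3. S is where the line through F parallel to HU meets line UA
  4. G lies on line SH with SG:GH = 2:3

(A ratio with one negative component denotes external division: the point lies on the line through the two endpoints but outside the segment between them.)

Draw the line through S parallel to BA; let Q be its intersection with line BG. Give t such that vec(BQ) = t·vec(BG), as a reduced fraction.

t = 4/3

Set F = (0, 0), B = (1, 0), U = (0, 1); any affine frame gives the same invariant.
1. H is the midpoint of BU ⇒ H = (1/2, 1/2)
2. A lies on line FH with FA:AH = 4:(-3) ⇒ A = (2, 2)
3. S is where the line through F parallel to HU meets line UA ⇒ S = (-2/3, 2/3)
4. G lies on line SH with SG:GH = 2:3 ⇒ G = (-1/5, 3/5)
through S parallel to BA: direction (1, 2); meets BG at Q = (-3/5, 4/5)
Q = B + t·(G−B) with t = 4/3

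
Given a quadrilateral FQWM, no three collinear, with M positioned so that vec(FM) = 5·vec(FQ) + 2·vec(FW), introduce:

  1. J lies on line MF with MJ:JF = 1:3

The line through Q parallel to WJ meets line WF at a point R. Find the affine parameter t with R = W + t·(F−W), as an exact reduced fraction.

t = 17/15

Work in coordinates with F = (0, 0), Q = (1, 0), W = (0, 1), M = (5, 2).
1. J lies on line MF with MJ:JF = 1:3 ⇒ J = (15/4, 3/2)
through Q parallel to WJ: direction (15/4, 1/2); meets WF at R = (0, -2/15)
R = W + t·(F−W) with t = 17/15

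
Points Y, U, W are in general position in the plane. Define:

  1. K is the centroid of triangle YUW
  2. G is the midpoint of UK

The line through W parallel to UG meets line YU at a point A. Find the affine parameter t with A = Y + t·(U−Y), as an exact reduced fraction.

t = 2

Set Y = (0, 0), U = (1, 0), W = (0, 1); any affine frame gives the same invariant.
1. K is the centroid of triangle YUW ⇒ K = (1/3, 1/3)
2. G is the midpoint of UK ⇒ G = (2/3, 1/6)
through W parallel to UG: direction (-1/3, 1/6); meets YU at A = (2, 0)
A = Y + t·(U−Y) with t = 2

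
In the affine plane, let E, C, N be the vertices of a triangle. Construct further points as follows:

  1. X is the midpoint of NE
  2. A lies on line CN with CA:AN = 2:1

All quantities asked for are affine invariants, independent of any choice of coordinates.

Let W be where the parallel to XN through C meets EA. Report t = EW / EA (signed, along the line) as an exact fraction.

t = 3

Assign E = (0, 0), C = (1, 0), N = (0, 1) — the answer is frame-independent, so this choice is without loss of generality.
1. X is the midpoint of NE ⇒ X = (0, 1/2)
2. A lies on line CN with CA:AN = 2:1 ⇒ A = (1/3, 2/3)
through C parallel to XN: direction (0, 1/2); meets EA at W = (1, 2)
W = E + t·(A−E) with t = 3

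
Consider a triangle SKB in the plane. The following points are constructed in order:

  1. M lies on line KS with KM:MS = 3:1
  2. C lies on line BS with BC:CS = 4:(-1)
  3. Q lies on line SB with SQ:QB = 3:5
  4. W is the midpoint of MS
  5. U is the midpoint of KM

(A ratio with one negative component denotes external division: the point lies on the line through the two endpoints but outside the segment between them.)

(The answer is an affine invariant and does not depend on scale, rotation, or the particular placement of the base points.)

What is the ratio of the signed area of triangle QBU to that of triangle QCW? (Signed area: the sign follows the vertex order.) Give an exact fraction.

[QBU]:[QCW] = -75/17

Set S = (0, 0), K = (1, 0), B = (0, 1); any affine frame gives the same invariant.
1. M lies on line KS with KM:MS = 3:1 ⇒ M = (1/4, 0)
2. C lies on line BS with BC:CS = 4:(-1) ⇒ C = (0, -1/3)
3. Q lies on line SB with SQ:QB = 3:5 ⇒ Q = (0, 3/8)
4. W is the midpoint of MS ⇒ W = (1/8, 0)
5. U is the midpoint of KM ⇒ U = (5/8, 0)
2·[QBU] = -25/64, 2·[QCW] = 17/192
[QBU]:[QCW] = -25/64:17/192 = -75/17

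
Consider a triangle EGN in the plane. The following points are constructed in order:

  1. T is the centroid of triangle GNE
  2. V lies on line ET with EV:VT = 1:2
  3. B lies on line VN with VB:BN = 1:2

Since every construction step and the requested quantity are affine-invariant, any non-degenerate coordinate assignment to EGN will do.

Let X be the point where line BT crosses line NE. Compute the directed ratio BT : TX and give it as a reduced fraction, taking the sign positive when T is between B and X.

BT:TX = -7/9

Assign E = (0, 0), G = (1, 0), N = (0, 1) — the answer is frame-independent, so this choice is without loss of generality.
1. T is the centroid of triangle GNE ⇒ T = (1/3, 1/3)
2. V lies on line ET with EV:VT = 1:2 ⇒ V = (1/9, 1/9)
3. B lies on line VN with VB:BN = 1:2 ⇒ B = (2/27, 11/27)
line BT meets NE at X = (0, 3/7)
T = B + t·(X−B) with t = -7/2, so BT:TX = -7/2:9/2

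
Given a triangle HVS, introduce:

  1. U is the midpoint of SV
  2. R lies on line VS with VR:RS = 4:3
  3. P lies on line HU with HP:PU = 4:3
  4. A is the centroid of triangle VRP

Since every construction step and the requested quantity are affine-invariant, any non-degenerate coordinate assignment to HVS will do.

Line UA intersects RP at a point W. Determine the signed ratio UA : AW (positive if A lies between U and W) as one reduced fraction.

Choose coordinates H = (0, 0), V = (1, 0), S = (0, 1).
1. U is the midpoint of SV ⇒ U = (1/2, 1/2)
2. R lies on line VS with VR:RS = 4:3 ⇒ R = (3/7, 4/7)
3. P lies on line HU with HP:PU = 4:3 ⇒ P = (2/7, 2/7)
4. A is the centroid of triangle VRP ⇒ A = (4/7, 2/7)
line UA meets RP at W = (16/35, 22/35)
A = U + t·(W−U) with t = -5/3, so UA:AW = -5/3:8/3

UA:AW = -5/8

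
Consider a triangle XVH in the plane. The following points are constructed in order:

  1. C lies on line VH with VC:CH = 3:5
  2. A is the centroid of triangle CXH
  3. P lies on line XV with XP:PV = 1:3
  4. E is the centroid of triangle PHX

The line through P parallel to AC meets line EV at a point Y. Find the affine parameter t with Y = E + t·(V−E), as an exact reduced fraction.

Choose coordinates X = (0, 0), V = (1, 0), H = (0, 1).
1. C lies on line VH with VC:CH = 3:5 ⇒ C = (5/8, 3/8)
2. A is the centroid of triangle CXH ⇒ A = (5/24, 11/24)
3. P lies on line XV with XP:PV = 1:3 ⇒ P = (1/4, 0)
4. E is the centroid of triangle PHX ⇒ E = (1/12, 1/3)
through P parallel to AC: direction (5/12, -1/12); meets EV at Y = (23/12, -1/3)
Y = E + t·(V−E) with t = 2

t = 2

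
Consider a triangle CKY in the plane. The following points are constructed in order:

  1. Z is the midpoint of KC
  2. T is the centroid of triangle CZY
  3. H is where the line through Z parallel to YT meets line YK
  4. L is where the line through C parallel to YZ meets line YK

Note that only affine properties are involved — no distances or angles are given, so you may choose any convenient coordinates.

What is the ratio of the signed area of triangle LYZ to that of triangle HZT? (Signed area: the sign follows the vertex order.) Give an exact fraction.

Set C = (0, 0), K = (1, 0), Y = (0, 1); any affine frame gives the same invariant.
1. Z is the midpoint of KC ⇒ Z = (1/2, 0)
2. T is the centroid of triangle CZY ⇒ T = (1/6, 1/3)
3. H is where the line through Z parallel to YT meets line YK ⇒ H = (1/3, 2/3)
4. L is where the line through C parallel to YZ meets line YK ⇒ L = (-1, 2)
2·[LYZ] = -1/2, 2·[HZT] = -1/6
[LYZ]:[HZT] = -1/2:-1/6 = 3

[LYZ]:[HZT] = 3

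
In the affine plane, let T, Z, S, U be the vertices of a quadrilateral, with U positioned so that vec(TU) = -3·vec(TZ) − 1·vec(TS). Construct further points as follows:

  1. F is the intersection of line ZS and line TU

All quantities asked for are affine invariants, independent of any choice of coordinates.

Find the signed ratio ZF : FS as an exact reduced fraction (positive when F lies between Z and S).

ZF:FS = 1/3

Choose coordinates T = (0, 0), Z = (1, 0), S = (0, 1), U = (-3, -1).
1. F is the intersection of line ZS and line TU ⇒ F = (3/4, 1/4)
F = Z + t·(S−Z) with t = 1/4, so ZF:FS = t:(1−t) = 1/4:3/4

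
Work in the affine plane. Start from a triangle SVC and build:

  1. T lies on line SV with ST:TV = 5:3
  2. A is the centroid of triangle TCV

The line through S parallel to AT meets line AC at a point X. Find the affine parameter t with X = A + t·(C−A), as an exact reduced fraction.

Assign S = (0, 0), V = (1, 0), C = (0, 1) — the answer is frame-independent, so this choice is without loss of generality.
1. T lies on line SV with ST:TV = 5:3 ⇒ T = (5/8, 0)
2. A is the centroid of triangle TCV ⇒ A = (13/24, 1/3)
through S parallel to AT: direction (1/12, -1/3); meets AC at X = (-13/36, 13/9)
X = A + t·(C−A) with t = 5/3

t = 5/3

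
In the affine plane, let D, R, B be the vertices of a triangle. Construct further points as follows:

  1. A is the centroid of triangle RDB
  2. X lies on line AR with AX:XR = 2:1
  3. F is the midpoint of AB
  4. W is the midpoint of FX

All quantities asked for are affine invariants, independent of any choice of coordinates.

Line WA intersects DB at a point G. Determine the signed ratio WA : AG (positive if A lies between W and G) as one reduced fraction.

WA:AG = 5/12

Assign D = (0, 0), R = (1, 0), B = (0, 1) — the answer is frame-independent, so this choice is without loss of generality.
1. A is the centroid of triangle RDB ⇒ A = (1/3, 1/3)
2. X lies on line AR with AX:XR = 2:1 ⇒ X = (7/9, 1/9)
3. F is the midpoint of AB ⇒ F = (1/6, 2/3)
4. W is the midpoint of FX ⇒ W = (17/36, 7/18)
line WA meets DB at G = (0, 1/5)
A = W + t·(G−W) with t = 5/17, so WA:AG = 5/17:12/17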